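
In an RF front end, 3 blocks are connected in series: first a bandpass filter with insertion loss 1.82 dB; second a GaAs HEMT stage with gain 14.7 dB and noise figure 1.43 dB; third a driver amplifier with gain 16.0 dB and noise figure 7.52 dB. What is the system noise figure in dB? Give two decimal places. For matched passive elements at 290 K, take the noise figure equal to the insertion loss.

Convert to linear (a loss of L dB is a gain of −L dB): F_i = 10^(NF_i/10), G_i = 10^(G_i,dB/10)
  Stage 1: F_1 = 10^(1.82/10) = 1.521, G_1 = 10^(−1.82/10) = 0.6577
  Stage 2: F_2 = 10^(1.43/10) = 1.390, G_2 = 10^(14.7/10) = 29.51
  Stage 3: F_3 = 10^(7.52/10) = 5.649, G_3 = 10^(16.0/10) = 39.81
Friis cascade:
  F = 1.521 + (1.390 − 1)/0.6577 + (5.649 − 1)/19.41 = 2.353
NF = 10 log₁₀(2.353) = 3.72 dB

3.72 dB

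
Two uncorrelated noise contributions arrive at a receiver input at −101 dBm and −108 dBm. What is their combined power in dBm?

Convert to linear, add, convert back:
P₁ = 7.94×10⁻¹⁴ W, P₂ = 1.58×10⁻¹⁴ W
P_tot = 9.53×10⁻¹⁴ W → 10 log₁₀(P_tot / 10⁻³) = −100.2 dBm

−100.2 dBm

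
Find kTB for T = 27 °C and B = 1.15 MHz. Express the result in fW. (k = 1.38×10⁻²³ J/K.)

4.76 fW

T = 27 °C + 273.15 = 300.15 K
P_n = kTB = 1.38×10⁻²³ × 300.15 × 1.15×10⁶ = 4.76×10⁻¹⁵ W = 4.76 fW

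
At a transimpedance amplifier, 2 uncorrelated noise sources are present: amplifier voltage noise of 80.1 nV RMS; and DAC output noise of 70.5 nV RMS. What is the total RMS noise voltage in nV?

Uncorrelated sources add in power (mean-square): V_tot = √(ΣV_i²)
V_tot = √[(8.01×10⁻⁸)² + (7.05×10⁻⁸)²] = 1.07×10⁻⁷ V = 107 nV

107 nV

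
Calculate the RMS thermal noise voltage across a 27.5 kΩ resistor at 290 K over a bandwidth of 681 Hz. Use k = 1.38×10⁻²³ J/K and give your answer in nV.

548 nV

V_n = √(4kTRB)
4kTRB = 4 × 1.38×10⁻²³ × 290 × 2.75×10⁴ × 6.81×10² = 3.00×10⁻¹³ V²
V_n = √(3.00×10⁻¹³) = 5.48×10⁻⁷ V = 548 nV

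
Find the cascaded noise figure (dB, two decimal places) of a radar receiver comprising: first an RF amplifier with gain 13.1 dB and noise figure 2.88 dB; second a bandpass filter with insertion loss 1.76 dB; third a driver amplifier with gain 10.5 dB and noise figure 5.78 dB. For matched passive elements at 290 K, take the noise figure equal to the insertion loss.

3.36 dB

Convert to linear (a loss of L dB is a gain of −L dB): F_i = 10^(NF_i/10), G_i = 10^(G_i,dB/10)
  Stage 1: F_1 = 10^(2.88/10) = 1.941, G_1 = 10^(13.1/10) = 20.42
  Stage 2: F_2 = 10^(1.76/10) = 1.500, G_2 = 10^(−1.76/10) = 0.6668
  Stage 3: F_3 = 10^(5.78/10) = 3.784, G_3 = 10^(10.5/10) = 11.22
Friis cascade:
  F = 1.941 + (1.500 − 1)/20.42 + (3.784 − 1)/13.61 = 2.170
NF = 10 log₁₀(2.170) = 3.36 dB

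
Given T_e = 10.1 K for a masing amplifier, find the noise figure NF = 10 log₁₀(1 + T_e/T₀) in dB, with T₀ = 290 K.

F = 1 + T_e/T₀ = 1 + 10.1/290 = 1.03483
NF = 10 log₁₀(1.03483) = 0.149 dB

0.149 dB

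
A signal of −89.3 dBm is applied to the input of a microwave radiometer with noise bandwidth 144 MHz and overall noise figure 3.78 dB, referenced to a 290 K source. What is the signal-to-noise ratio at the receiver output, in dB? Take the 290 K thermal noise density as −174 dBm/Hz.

Noise floor: N = −174 + 10 log₁₀(B) + NF
10 log₁₀(1.44×10⁸) = 81.58 dB
N = −174 + 81.58 + 3.78 = −88.64 dBm
SNR = P_sig − N = −89.3 − (−88.64) = −0.66 dB → −0.7 dB

−0.7 dB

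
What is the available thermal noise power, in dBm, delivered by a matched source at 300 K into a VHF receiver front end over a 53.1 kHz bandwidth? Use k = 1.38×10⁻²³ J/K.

P_n = kTB = 1.38×10⁻²³ × 300 × 5.31×10⁴ = 2.20×10⁻¹⁶ W
In dBm: 10 log₁₀(2.20×10⁻¹⁶ / 10⁻³) = −126.6 dBm

−126.6 dBm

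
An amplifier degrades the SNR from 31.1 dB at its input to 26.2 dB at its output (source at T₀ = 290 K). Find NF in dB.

4.9 dB

NF (dB) = SNR_in(dB) − SNR_out(dB) when the source is at T₀
NF = 31.1 − 26.2 = 4.9 dB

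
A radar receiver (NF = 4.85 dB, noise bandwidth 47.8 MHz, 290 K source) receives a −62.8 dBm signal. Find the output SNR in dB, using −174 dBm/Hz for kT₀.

29.6 dB

Noise floor: N = −174 + 10 log₁₀(B) + NF
10 log₁₀(4.78×10⁷) = 76.79 dB
N = −174 + 76.79 + 4.85 = −92.36 dBm
SNR = P_sig − N = −62.8 − (−92.36) = 29.56 dB → 29.6 dB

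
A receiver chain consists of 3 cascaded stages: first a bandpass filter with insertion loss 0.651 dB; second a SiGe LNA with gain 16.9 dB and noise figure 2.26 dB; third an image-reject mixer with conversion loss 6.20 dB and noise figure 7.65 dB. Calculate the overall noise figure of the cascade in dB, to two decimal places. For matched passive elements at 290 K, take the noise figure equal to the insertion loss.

3.16 dB

Convert to linear (a loss of L dB is a gain of −L dB): F_i = 10^(NF_i/10), G_i = 10^(G_i,dB/10)
  Stage 1: F_1 = 10^(0.651/10) = 1.162, G_1 = 10^(−0.651/10) = 0.8608
  Stage 2: F_2 = 10^(2.26/10) = 1.683, G_2 = 10^(16.9/10) = 48.98
  Stage 3: F_3 = 10^(7.65/10) = 5.821, G_3 = 10^(−6.20/10) = 0.2399
Friis cascade:
  F = 1.162 + (1.683 − 1)/0.8608 + (5.821 − 1)/42.16 = 2.069
NF = 10 log₁₀(2.069) = 3.16 dB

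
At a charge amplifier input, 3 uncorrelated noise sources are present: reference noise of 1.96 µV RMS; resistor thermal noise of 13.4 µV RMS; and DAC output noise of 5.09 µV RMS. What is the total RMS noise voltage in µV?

Uncorrelated sources add in power (mean-square): V_tot = √(ΣV_i²)
V_tot = √[(1.96×10⁻⁶)² + (1.34×10⁻⁵)² + (5.09×10⁻⁶)²] = 1.45×10⁻⁵ V = 14.5 µV

14.5 µV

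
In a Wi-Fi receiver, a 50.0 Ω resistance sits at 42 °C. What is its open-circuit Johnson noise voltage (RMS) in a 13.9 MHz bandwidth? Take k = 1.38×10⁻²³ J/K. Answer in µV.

T = 42 °C + 273.15 = 315.15 K
V_n = √(4kTRB)
4kTRB = 4 × 1.38×10⁻²³ × 315.15 × 5.00×10¹ × 1.39×10⁷ = 1.21×10⁻¹¹ V²
V_n = √(1.21×10⁻¹¹) = 3.48×10⁻⁶ V = 3.48 µV

3.48 µV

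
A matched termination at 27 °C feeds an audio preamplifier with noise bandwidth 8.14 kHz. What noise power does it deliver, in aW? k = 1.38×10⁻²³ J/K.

33.7 aW

T = 27 °C + 273.15 = 300.15 K
P_n = kTB = 1.38×10⁻²³ × 300.15 × 8.14×10³ = 3.37×10⁻¹⁷ W = 33.7 aW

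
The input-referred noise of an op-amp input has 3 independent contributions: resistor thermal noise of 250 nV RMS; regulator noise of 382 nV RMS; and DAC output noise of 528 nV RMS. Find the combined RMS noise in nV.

698 nV

Uncorrelated sources add in power (mean-square): V_tot = √(ΣV_i²)
V_tot = √[(2.50×10⁻⁷)² + (3.82×10⁻⁷)² + (5.28×10⁻⁷)²] = 6.98×10⁻⁷ V = 698 nV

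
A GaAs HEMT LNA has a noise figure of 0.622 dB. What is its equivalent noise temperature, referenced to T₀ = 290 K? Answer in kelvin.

44.7 K

F = 10^(0.622/10) = 1.15398
T_e = (F − 1)·T₀ = (1.15398 − 1) × 290 = 44.7 K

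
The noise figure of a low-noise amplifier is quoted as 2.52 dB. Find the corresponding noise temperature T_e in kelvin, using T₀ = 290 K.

F = 10^(2.52/10) = 1.78649
T_e = (F − 1)·T₀ = (1.78649 − 1) × 290 = 228 K

228 K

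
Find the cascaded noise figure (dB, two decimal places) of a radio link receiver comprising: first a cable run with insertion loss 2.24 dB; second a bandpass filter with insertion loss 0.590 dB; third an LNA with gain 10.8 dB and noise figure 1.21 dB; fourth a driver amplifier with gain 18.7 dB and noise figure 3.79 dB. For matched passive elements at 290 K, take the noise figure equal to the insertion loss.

Convert to linear (a loss of L dB is a gain of −L dB): F_i = 10^(NF_i/10), G_i = 10^(G_i,dB/10)
  Stage 1: F_1 = 10^(2.24/10) = 1.675, G_1 = 10^(−2.24/10) = 0.5970
  Stage 2: F_2 = 10^(0.590/10) = 1.146, G_2 = 10^(−0.590/10) = 0.8730
  Stage 3: F_3 = 10^(1.21/10) = 1.321, G_3 = 10^(10.8/10) = 12.02
  Stage 4: F_4 = 10^(3.79/10) = 2.393, G_4 = 10^(18.7/10) = 74.13
Friis cascade:
  F = 1.675 + (1.146 − 1)/0.5970 + (1.321 − 1)/0.5212 + (2.393 − 1)/6.266 = 2.757
NF = 10 log₁₀(2.757) = 4.41 dB

4.41 dB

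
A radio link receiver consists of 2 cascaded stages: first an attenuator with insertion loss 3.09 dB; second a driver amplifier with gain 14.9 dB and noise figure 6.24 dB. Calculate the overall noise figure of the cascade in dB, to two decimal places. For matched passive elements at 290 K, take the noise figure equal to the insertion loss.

9.33 dB

Convert to linear (a loss of L dB is a gain of −L dB): F_i = 10^(NF_i/10), G_i = 10^(G_i,dB/10)
  Stage 1: F_1 = 10^(3.09/10) = 2.037, G_1 = 10^(−3.09/10) = 0.4909
  Stage 2: F_2 = 10^(6.24/10) = 4.207, G_2 = 10^(14.9/10) = 30.90
Friis cascade:
  F = 2.037 + (4.207 − 1)/0.4909 = 8.570
NF = 10 log₁₀(8.570) = 9.33 dB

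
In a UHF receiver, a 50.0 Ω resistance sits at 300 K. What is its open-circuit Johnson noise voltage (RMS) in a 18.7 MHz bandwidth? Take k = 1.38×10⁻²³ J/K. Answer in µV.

3.93 µV

V_n = √(4kTRB)
4kTRB = 4 × 1.38×10⁻²³ × 300 × 5.00×10¹ × 1.87×10⁷ = 1.55×10⁻¹¹ V²
V_n = √(1.55×10⁻¹¹) = 3.93×10⁻⁶ V = 3.93 µV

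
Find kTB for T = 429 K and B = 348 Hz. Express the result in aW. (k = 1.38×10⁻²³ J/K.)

2.06 aW

P_n = kTB = 1.38×10⁻²³ × 429 × 3.48×10² = 2.06×10⁻¹⁸ W = 2.06 aW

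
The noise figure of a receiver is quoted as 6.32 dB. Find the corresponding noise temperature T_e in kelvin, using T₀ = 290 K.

953 K

F = 10^(6.32/10) = 4.28549
T_e = (F − 1)·T₀ = (4.28549 − 1) × 290 = 953 K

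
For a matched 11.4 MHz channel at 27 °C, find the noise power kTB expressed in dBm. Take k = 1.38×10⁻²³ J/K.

−103.3 dBm

T = 27 °C + 273.15 = 300.15 K
P_n = kTB = 1.38×10⁻²³ × 300.15 × 1.14×10⁷ = 4.72×10⁻¹⁴ W
In dBm: 10 log₁₀(4.72×10⁻¹⁴ / 10⁻³) = −103.3 dBm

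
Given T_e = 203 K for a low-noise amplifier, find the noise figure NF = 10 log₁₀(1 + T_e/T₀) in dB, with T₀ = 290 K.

F = 1 + T_e/T₀ = 1 + 203/290 = 1.7
NF = 10 log₁₀(1.7) = 2.30 dB

2.30 dB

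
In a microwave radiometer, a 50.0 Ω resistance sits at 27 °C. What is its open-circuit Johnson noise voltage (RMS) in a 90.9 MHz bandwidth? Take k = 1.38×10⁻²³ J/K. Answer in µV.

T = 27 °C + 273.15 = 300.15 K
V_n = √(4kTRB)
4kTRB = 4 × 1.38×10⁻²³ × 300.15 × 5.00×10¹ × 9.09×10⁷ = 7.53×10⁻¹¹ V²
V_n = √(7.53×10⁻¹¹) = 8.68×10⁻⁶ V = 8.68 µV

8.68 µV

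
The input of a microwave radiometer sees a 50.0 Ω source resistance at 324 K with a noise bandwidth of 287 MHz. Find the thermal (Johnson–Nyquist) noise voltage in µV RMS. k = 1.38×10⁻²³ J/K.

16.0 µV

V_n = √(4kTRB)
4kTRB = 4 × 1.38×10⁻²³ × 324 × 5.00×10¹ × 2.87×10⁸ = 2.57×10⁻¹⁰ V²
V_n = √(2.57×10⁻¹⁰) = 1.60×10⁻⁵ V = 16.0 µV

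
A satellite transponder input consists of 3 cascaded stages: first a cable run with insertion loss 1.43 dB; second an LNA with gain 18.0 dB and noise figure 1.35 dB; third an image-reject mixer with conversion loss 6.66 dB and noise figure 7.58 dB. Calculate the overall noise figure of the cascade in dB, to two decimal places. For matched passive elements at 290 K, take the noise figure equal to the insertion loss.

Convert to linear (a loss of L dB is a gain of −L dB): F_i = 10^(NF_i/10), G_i = 10^(G_i,dB/10)
  Stage 1: F_1 = 10^(1.43/10) = 1.390, G_1 = 10^(−1.43/10) = 0.7194
  Stage 2: F_2 = 10^(1.35/10) = 1.365, G_2 = 10^(18.0/10) = 63.10
  Stage 3: F_3 = 10^(7.58/10) = 5.728, G_3 = 10^(−6.66/10) = 0.2158
Friis cascade:
  F = 1.390 + (1.365 − 1)/0.7194 + (5.728 − 1)/45.39 = 2.001
NF = 10 log₁₀(2.001) = 3.01 dB

3.01 dB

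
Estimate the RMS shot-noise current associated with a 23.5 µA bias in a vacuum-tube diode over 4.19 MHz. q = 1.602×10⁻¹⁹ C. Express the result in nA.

5.62 nA

I_n = √(2qI·B)
2qI·B = 2 × 1.602×10⁻¹⁹ × 2.35×10⁻⁵ × 4.19×10⁶ = 3.15×10⁻¹⁷ A²
I_n = √(3.15×10⁻¹⁷) = 5.62×10⁻⁹ A = 5.62 nA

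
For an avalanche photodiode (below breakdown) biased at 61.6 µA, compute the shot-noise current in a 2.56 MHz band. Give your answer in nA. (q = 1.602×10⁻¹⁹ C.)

7.11 nA

I_n = √(2qI·B)
2qI·B = 2 × 1.602×10⁻¹⁹ × 6.16×10⁻⁵ × 2.56×10⁶ = 5.05×10⁻¹⁷ A²
I_n = √(5.05×10⁻¹⁷) = 7.11×10⁻⁹ A = 7.11 nA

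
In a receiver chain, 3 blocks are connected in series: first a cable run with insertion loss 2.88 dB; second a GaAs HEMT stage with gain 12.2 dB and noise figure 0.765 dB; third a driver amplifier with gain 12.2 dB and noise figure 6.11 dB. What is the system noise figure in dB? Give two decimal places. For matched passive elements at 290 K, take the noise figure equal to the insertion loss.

Convert to linear (a loss of L dB is a gain of −L dB): F_i = 10^(NF_i/10), G_i = 10^(G_i,dB/10)
  Stage 1: F_1 = 10^(2.88/10) = 1.941, G_1 = 10^(−2.88/10) = 0.5152
  Stage 2: F_2 = 10^(0.765/10) = 1.193, G_2 = 10^(12.2/10) = 16.60
  Stage 3: F_3 = 10^(6.11/10) = 4.083, G_3 = 10^(12.2/10) = 16.60
Friis cascade:
  F = 1.941 + (1.193 − 1)/0.5152 + (4.083 − 1)/8.551 = 2.675
NF = 10 log₁₀(2.675) = 4.27 dB

4.27 dB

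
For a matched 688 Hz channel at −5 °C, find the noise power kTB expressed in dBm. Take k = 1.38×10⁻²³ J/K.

−145.9 dBm

T = −5 °C + 273.15 = 268.15 K
P_n = kTB = 1.38×10⁻²³ × 268.15 × 6.88×10² = 2.55×10⁻¹⁸ W
In dBm: 10 log₁₀(2.55×10⁻¹⁸ / 10⁻³) = −145.9 dBm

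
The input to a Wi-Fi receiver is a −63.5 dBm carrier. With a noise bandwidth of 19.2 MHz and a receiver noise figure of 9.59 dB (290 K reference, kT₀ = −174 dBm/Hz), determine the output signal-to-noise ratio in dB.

28.1 dB

Noise floor: N = −174 + 10 log₁₀(B) + NF
10 log₁₀(1.92×10⁷) = 72.83 dB
N = −174 + 72.83 + 9.59 = −91.58 dBm
SNR = P_sig − N = −63.5 − (−91.58) = 28.08 dB → 28.1 dB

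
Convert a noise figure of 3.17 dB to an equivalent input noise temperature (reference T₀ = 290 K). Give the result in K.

312 K

F = 10^(3.17/10) = 2.07491
T_e = (F − 1)·T₀ = (2.07491 − 1) × 290 = 312 K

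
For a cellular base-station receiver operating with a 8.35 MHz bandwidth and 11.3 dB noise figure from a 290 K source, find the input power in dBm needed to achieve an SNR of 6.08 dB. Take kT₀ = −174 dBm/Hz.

Sensitivity = −174 + 10 log₁₀(B) + NF + SNR_min
= −174 + 69.22 + 11.3 + 6.08
= −87.40 dBm → −87.4 dBm

−87.4 dBm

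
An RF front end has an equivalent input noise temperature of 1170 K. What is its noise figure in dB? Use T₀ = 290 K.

F = 1 + T_e/T₀ = 1 + 1170/290 = 5.03448
NF = 10 log₁₀(5.03448) = 7.02 dB

7.02 dB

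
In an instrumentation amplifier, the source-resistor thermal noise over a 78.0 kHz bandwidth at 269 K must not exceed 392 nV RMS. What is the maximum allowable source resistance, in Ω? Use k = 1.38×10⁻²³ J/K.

Johnson–Nyquist: V_n = √(4kTRB) ⇒ R = V_n² / (4kTB)
4kTB = 4 × 1.38×10⁻²³ × 269 × 7.80×10⁴ = 1.16×10⁻¹⁵
R = (3.92×10⁻⁷)² / 1.16×10⁻¹⁵ = 1.33×10² Ω = 133 Ω

133 Ω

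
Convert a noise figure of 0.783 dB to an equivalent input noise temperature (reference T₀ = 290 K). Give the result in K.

F = 10^(0.783/10) = 1.19757
T_e = (F − 1)·T₀ = (1.19757 − 1) × 290 = 57.3 K

57.3 K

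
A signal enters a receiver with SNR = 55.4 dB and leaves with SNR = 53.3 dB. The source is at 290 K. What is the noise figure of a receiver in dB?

2.1 dB

NF (dB) = SNR_in(dB) − SNR_out(dB) when the source is at T₀
NF = 55.4 − 53.3 = 2.1 dB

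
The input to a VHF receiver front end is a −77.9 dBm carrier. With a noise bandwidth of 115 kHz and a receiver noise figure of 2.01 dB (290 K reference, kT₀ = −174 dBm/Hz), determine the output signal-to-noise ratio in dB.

Noise floor: N = −174 + 10 log₁₀(B) + NF
10 log₁₀(1.15×10⁵) = 50.61 dB
N = −174 + 50.61 + 2.01 = −121.38 dBm
SNR = P_sig − N = −77.9 − (−121.38) = 43.48 dB → 43.5 dB

43.5 dB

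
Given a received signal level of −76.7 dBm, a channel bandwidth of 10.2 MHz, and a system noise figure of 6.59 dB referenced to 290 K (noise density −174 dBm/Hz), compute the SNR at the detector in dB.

20.6 dB

Noise floor: N = −174 + 10 log₁₀(B) + NF
10 log₁₀(1.02×10⁷) = 70.09 dB
N = −174 + 70.09 + 6.59 = −97.32 dBm
SNR = P_sig − N = −76.7 − (−97.32) = 20.62 dB → 20.6 dB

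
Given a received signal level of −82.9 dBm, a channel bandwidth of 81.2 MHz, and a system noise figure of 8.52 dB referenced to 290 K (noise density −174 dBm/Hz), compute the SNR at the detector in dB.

3.5 dB

Noise floor: N = −174 + 10 log₁₀(B) + NF
10 log₁₀(8.12×10⁷) = 79.1 dB
N = −174 + 79.1 + 8.52 = −86.38 dBm
SNR = P_sig − N = −82.9 − (−86.38) = 3.48 dB → 3.5 dB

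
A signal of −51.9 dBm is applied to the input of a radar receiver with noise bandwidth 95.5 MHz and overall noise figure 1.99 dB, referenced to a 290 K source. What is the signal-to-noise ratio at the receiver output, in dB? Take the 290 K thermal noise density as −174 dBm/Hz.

40.3 dB

Noise floor: N = −174 + 10 log₁₀(B) + NF
10 log₁₀(9.55×10⁷) = 79.8 dB
N = −174 + 79.8 + 1.99 = −92.21 dBm
SNR = P_sig − N = −51.9 − (−92.21) = 40.31 dB → 40.3 dB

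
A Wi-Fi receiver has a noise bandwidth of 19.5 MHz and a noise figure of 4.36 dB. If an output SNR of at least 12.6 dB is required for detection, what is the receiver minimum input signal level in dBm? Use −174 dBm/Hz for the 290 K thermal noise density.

−84.1 dBm

Sensitivity = −174 + 10 log₁₀(B) + NF + SNR_min
= −174 + 72.9 + 4.36 + 12.6
= −84.14 dBm → −84.1 dBm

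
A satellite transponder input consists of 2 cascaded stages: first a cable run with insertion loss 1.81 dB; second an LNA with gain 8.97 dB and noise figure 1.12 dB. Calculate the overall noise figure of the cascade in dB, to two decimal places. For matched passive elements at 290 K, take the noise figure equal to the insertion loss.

Convert to linear (a loss of L dB is a gain of −L dB): F_i = 10^(NF_i/10), G_i = 10^(G_i,dB/10)
  Stage 1: F_1 = 10^(1.81/10) = 1.517, G_1 = 10^(−1.81/10) = 0.6592
  Stage 2: F_2 = 10^(1.12/10) = 1.294, G_2 = 10^(8.97/10) = 7.889
Friis cascade:
  F = 1.517 + (1.294 − 1)/0.6592 = 1.963
NF = 10 log₁₀(1.963) = 2.93 dB

2.93 dB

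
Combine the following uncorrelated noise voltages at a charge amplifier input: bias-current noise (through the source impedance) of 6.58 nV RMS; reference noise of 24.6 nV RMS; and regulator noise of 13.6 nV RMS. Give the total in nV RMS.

28.9 nV

Uncorrelated sources add in power (mean-square): V_tot = √(ΣV_i²)
V_tot = √[(6.58×10⁻⁹)² + (2.46×10⁻⁸)² + (1.36×10⁻⁸)²] = 2.89×10⁻⁸ V = 28.9 nV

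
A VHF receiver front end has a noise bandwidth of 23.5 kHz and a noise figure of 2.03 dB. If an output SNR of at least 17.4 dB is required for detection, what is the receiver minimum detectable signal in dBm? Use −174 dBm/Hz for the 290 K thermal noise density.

−110.9 dBm

Sensitivity = −174 + 10 log₁₀(B) + NF + SNR_min
= −174 + 43.71 + 2.03 + 17.4
= −110.86 dBm → −110.9 dBm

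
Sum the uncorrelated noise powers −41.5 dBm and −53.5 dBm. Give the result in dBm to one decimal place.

−41.2 dBm

Convert to linear, add, convert back:
P₁ = 7.08×10⁻⁸ W, P₂ = 4.47×10⁻⁹ W
P_tot = 7.53×10⁻⁸ W → 10 log₁₀(P_tot / 10⁻³) = −41.2 dBm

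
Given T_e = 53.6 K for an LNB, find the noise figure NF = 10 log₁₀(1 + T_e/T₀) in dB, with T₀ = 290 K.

0.737 dB

F = 1 + T_e/T₀ = 1 + 53.6/290 = 1.18483
NF = 10 log₁₀(1.18483) = 0.737 dB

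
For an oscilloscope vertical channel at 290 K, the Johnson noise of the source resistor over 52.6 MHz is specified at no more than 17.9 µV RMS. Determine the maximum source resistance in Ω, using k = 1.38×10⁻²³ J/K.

381 Ω

Johnson–Nyquist: V_n = √(4kTRB) ⇒ R = V_n² / (4kTB)
4kTB = 4 × 1.38×10⁻²³ × 290 × 5.26×10⁷ = 8.42×10⁻¹³
R = (1.79×10⁻⁵)² / 8.42×10⁻¹³ = 3.81×10² Ω = 381 Ω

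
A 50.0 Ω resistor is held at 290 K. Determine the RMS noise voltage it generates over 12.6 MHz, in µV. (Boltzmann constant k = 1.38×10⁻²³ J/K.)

V_n = √(4kTRB)
4kTRB = 4 × 1.38×10⁻²³ × 290 × 5.00×10¹ × 1.26×10⁷ = 1.01×10⁻¹¹ V²
V_n = √(1.01×10⁻¹¹) = 3.18×10⁻⁶ V = 3.18 µV

3.18 µV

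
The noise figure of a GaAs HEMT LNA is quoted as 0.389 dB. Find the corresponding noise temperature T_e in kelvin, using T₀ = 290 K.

F = 10^(0.389/10) = 1.0937
T_e = (F − 1)·T₀ = (1.0937 − 1) × 290 = 27.2 K

27.2 K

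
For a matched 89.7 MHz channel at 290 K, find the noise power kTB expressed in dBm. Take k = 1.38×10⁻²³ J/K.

P_n = kTB = 1.38×10⁻²³ × 290 × 8.97×10⁷ = 3.59×10⁻¹³ W
In dBm: 10 log₁₀(3.59×10⁻¹³ / 10⁻³) = −94.4 dBm

−94.4 dBm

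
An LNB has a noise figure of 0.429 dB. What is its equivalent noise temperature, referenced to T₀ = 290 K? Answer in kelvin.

F = 10^(0.429/10) = 1.10382
T_e = (F − 1)·T₀ = (1.10382 − 1) × 290 = 30.1 K

30.1 K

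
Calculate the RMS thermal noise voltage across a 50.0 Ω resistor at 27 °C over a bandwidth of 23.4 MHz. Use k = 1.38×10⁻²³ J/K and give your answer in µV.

T = 27 °C + 273.15 = 300.15 K
V_n = √(4kTRB)
4kTRB = 4 × 1.38×10⁻²³ × 300.15 × 5.00×10¹ × 2.34×10⁷ = 1.94×10⁻¹¹ V²
V_n = √(1.94×10⁻¹¹) = 4.40×10⁻⁶ V = 4.40 µV

4.40 µV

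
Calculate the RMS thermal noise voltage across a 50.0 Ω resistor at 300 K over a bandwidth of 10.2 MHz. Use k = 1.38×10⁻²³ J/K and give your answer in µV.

2.91 µV

V_n = √(4kTRB)
4kTRB = 4 × 1.38×10⁻²³ × 300 × 5.00×10¹ × 1.02×10⁷ = 8.45×10⁻¹² V²
V_n = √(8.45×10⁻¹²) = 2.91×10⁻⁶ V = 2.91 µV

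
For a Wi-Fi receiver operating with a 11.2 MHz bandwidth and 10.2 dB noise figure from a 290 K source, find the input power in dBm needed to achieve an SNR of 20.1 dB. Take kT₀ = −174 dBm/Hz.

Sensitivity = −174 + 10 log₁₀(B) + NF + SNR_min
= −174 + 70.49 + 10.2 + 20.1
= −73.21 dBm → −73.2 dBm

−73.2 dBm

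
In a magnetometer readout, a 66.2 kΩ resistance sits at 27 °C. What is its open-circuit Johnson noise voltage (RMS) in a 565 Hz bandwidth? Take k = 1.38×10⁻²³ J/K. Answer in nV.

T = 27 °C + 273.15 = 300.15 K
V_n = √(4kTRB)
4kTRB = 4 × 1.38×10⁻²³ × 300.15 × 6.62×10⁴ × 5.65×10² = 6.20×10⁻¹³ V²
V_n = √(6.20×10⁻¹³) = 7.87×10⁻⁷ V = 787 nV

787 nV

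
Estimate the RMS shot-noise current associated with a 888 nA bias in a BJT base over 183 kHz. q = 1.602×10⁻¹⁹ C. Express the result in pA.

228 pA

I_n = √(2qI·B)
2qI·B = 2 × 1.602×10⁻¹⁹ × 8.88×10⁻⁷ × 1.83×10⁵ = 5.21×10⁻²⁰ A²
I_n = √(5.21×10⁻²⁰) = 2.28×10⁻¹⁰ A = 228 pA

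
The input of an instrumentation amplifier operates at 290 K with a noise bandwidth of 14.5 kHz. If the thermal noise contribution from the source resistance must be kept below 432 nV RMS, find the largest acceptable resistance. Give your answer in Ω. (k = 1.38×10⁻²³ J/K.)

Johnson–Nyquist: V_n = √(4kTRB) ⇒ R = V_n² / (4kTB)
4kTB = 4 × 1.38×10⁻²³ × 290 × 1.45×10⁴ = 2.32×10⁻¹⁶
R = (4.32×10⁻⁷)² / 2.32×10⁻¹⁶ = 8.04×10² Ω = 804 Ω

804 Ω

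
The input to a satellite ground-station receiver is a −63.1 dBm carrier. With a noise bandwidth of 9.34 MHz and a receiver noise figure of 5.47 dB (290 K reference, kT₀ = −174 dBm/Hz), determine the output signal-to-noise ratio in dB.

Noise floor: N = −174 + 10 log₁₀(B) + NF
10 log₁₀(9.34×10⁶) = 69.7 dB
N = −174 + 69.7 + 5.47 = −98.83 dBm
SNR = P_sig − N = −63.1 − (−98.83) = 35.73 dB → 35.7 dB

35.7 dB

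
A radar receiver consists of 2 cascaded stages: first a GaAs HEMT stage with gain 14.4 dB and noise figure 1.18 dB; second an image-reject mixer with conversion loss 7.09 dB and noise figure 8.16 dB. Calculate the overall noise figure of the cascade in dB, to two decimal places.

1.80 dB

Convert to linear (a loss of L dB is a gain of −L dB): F_i = 10^(NF_i/10), G_i = 10^(G_i,dB/10)
  Stage 1: F_1 = 10^(1.18/10) = 1.312, G_1 = 10^(14.4/10) = 27.54
  Stage 2: F_2 = 10^(8.16/10) = 6.546, G_2 = 10^(−7.09/10) = 0.1954
Friis cascade:
  F = 1.312 + (6.546 − 1)/27.54 = 1.514
NF = 10 log₁₀(1.514) = 1.80 dB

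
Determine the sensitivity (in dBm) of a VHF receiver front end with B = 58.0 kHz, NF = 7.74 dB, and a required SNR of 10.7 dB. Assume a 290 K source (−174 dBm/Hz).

−107.9 dBm

Sensitivity = −174 + 10 log₁₀(B) + NF + SNR_min
= −174 + 47.63 + 7.74 + 10.7
= −107.93 dBm → −107.9 dBm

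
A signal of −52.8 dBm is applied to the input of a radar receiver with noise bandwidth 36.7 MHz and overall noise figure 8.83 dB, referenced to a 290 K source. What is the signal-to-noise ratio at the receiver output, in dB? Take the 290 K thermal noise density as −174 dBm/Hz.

Noise floor: N = −174 + 10 log₁₀(B) + NF
10 log₁₀(3.67×10⁷) = 75.65 dB
N = −174 + 75.65 + 8.83 = −89.52 dBm
SNR = P_sig − N = −52.8 − (−89.52) = 36.72 dB → 36.7 dB

36.7 dB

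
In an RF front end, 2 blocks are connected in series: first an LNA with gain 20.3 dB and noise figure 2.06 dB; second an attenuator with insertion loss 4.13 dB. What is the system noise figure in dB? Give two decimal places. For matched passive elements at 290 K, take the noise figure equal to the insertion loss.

Convert to linear (a loss of L dB is a gain of −L dB): F_i = 10^(NF_i/10), G_i = 10^(G_i,dB/10)
  Stage 1: F_1 = 10^(2.06/10) = 1.607, G_1 = 10^(20.3/10) = 107.2
  Stage 2: F_2 = 10^(4.13/10) = 2.588, G_2 = 10^(−4.13/10) = 0.3864
Friis cascade:
  F = 1.607 + (2.588 − 1)/107.2 = 1.622
NF = 10 log₁₀(1.622) = 2.10 dB

2.10 dB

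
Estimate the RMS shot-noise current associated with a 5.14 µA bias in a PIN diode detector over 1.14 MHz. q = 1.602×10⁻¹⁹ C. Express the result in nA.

I_n = √(2qI·B)
2qI·B = 2 × 1.602×10⁻¹⁹ × 5.14×10⁻⁶ × 1.14×10⁶ = 1.88×10⁻¹⁸ A²
I_n = √(1.88×10⁻¹⁸) = 1.37×10⁻⁹ A = 1.37 nA

1.37 nA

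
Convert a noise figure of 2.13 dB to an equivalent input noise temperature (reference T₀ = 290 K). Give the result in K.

F = 10^(2.13/10) = 1.63305
T_e = (F − 1)·T₀ = (1.63305 − 1) × 290 = 184 K

184 K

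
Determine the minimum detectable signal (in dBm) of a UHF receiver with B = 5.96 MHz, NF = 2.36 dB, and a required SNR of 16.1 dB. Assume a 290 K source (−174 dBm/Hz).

−87.8 dBm

Sensitivity = −174 + 10 log₁₀(B) + NF + SNR_min
= −174 + 67.75 + 2.36 + 16.1
= −87.79 dBm → −87.8 dBm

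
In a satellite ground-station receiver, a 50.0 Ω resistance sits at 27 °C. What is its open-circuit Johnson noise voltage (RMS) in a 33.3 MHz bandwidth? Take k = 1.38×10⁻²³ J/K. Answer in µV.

T = 27 °C + 273.15 = 300.15 K
V_n = √(4kTRB)
4kTRB = 4 × 1.38×10⁻²³ × 300.15 × 5.00×10¹ × 3.33×10⁷ = 2.76×10⁻¹¹ V²
V_n = √(2.76×10⁻¹¹) = 5.25×10⁻⁶ V = 5.25 µV

5.25 µV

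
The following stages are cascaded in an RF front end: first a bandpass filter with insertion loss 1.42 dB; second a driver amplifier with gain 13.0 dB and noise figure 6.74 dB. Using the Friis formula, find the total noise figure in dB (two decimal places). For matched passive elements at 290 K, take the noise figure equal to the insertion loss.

Convert to linear (a loss of L dB is a gain of −L dB): F_i = 10^(NF_i/10), G_i = 10^(G_i,dB/10)
  Stage 1: F_1 = 10^(1.42/10) = 1.387, G_1 = 10^(−1.42/10) = 0.7211
  Stage 2: F_2 = 10^(6.74/10) = 4.721, G_2 = 10^(13.0/10) = 19.95
Friis cascade:
  F = 1.387 + (4.721 − 1)/0.7211 = 6.546
NF = 10 log₁₀(6.546) = 8.16 dB

8.16 dB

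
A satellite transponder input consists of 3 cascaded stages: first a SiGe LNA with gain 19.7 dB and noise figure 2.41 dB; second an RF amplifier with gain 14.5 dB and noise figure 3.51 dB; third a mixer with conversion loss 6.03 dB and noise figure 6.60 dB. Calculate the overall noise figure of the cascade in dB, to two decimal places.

Convert to linear (a loss of L dB is a gain of −L dB): F_i = 10^(NF_i/10), G_i = 10^(G_i,dB/10)
  Stage 1: F_1 = 10^(2.41/10) = 1.742, G_1 = 10^(19.7/10) = 93.33
  Stage 2: F_2 = 10^(3.51/10) = 2.244, G_2 = 10^(14.5/10) = 28.18
  Stage 3: F_3 = 10^(6.60/10) = 4.571, G_3 = 10^(−6.03/10) = 0.2495
Friis cascade:
  F = 1.742 + (2.244 − 1)/93.33 + (4.571 − 1)/2630 = 1.756
NF = 10 log₁₀(1.756) = 2.45 dB

2.45 dB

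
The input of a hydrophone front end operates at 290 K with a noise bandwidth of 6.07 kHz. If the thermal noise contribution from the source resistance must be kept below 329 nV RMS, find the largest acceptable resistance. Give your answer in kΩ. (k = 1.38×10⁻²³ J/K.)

1.11 kΩ

Johnson–Nyquist: V_n = √(4kTRB) ⇒ R = V_n² / (4kTB)
4kTB = 4 × 1.38×10⁻²³ × 290 × 6.07×10³ = 9.72×10⁻¹⁷
R = (3.29×10⁻⁷)² / 9.72×10⁻¹⁷ = 1.11×10³ Ω = 1.11 kΩ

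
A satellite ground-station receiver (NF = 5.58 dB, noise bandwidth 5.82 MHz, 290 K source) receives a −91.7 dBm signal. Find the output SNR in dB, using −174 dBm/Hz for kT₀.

9.1 dB

Noise floor: N = −174 + 10 log₁₀(B) + NF
10 log₁₀(5.82×10⁶) = 67.65 dB
N = −174 + 67.65 + 5.58 = −100.77 dBm
SNR = P_sig − N = −91.7 − (−100.77) = 9.07 dB → 9.1 dB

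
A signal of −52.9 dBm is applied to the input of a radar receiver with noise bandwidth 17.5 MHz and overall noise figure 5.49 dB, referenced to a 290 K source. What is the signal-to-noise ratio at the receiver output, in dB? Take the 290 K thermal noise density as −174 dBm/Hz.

43.2 dB

Noise floor: N = −174 + 10 log₁₀(B) + NF
10 log₁₀(1.75×10⁷) = 72.43 dB
N = −174 + 72.43 + 5.49 = −96.08 dBm
SNR = P_sig − N = −52.9 − (−96.08) = 43.18 dB → 43.2 dB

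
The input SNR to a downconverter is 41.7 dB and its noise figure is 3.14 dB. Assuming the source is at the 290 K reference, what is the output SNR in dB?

38.56 dB

By definition F = SNR_in/SNR_out, so in dB: SNR_out = SNR_in − NF
SNR_out = 41.7 − 3.14 = 38.56 dB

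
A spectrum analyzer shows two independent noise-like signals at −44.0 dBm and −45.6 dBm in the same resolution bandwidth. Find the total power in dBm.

Convert to linear, add, convert back:
P₁ = 3.98×10⁻⁸ W, P₂ = 2.75×10⁻⁸ W
P_tot = 6.74×10⁻⁸ W → 10 log₁₀(P_tot / 10⁻³) = −41.7 dBm

−41.7 dBm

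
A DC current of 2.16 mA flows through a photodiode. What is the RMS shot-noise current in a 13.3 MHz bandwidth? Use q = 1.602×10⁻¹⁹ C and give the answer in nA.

95.9 nA

I_n = √(2qI·B)
2qI·B = 2 × 1.602×10⁻¹⁹ × 2.16×10⁻³ × 1.33×10⁷ = 9.20×10⁻¹⁵ A²
I_n = √(9.20×10⁻¹⁵) = 9.59×10⁻⁸ A = 95.9 nA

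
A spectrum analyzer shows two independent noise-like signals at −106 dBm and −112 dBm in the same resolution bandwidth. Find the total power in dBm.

−105.0 dBm

Convert to linear, add, convert back:
P₁ = 2.51×10⁻¹⁴ W, P₂ = 6.31×10⁻¹⁵ W
P_tot = 3.14×10⁻¹⁴ W → 10 log₁₀(P_tot / 10⁻³) = −105.0 dBm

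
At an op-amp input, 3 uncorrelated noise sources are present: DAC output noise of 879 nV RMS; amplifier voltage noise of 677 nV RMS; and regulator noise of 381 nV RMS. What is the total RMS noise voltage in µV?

1.17 µV

Uncorrelated sources add in power (mean-square): V_tot = √(ΣV_i²)
V_tot = √[(8.79×10⁻⁷)² + (6.77×10⁻⁷)² + (3.81×10⁻⁷)²] = 1.17×10⁻⁶ V = 1.17 µV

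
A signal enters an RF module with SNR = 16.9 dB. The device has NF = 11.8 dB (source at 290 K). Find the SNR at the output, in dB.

5.1 dB

By definition F = SNR_in/SNR_out, so in dB: SNR_out = SNR_in − NF
SNR_out = 16.9 − 11.8 = 5.1 dB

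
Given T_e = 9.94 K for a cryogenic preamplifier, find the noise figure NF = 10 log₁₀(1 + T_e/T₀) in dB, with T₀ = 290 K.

0.146 dB

F = 1 + T_e/T₀ = 1 + 9.94/290 = 1.03428
NF = 10 log₁₀(1.03428) = 0.146 dB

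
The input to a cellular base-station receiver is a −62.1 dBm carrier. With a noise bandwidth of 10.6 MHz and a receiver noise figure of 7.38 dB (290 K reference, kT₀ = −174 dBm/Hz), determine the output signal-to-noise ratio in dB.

34.3 dB

Noise floor: N = −174 + 10 log₁₀(B) + NF
10 log₁₀(1.06×10⁷) = 70.25 dB
N = −174 + 70.25 + 7.38 = −96.37 dBm
SNR = P_sig − N = −62.1 − (−96.37) = 34.27 dB → 34.3 dB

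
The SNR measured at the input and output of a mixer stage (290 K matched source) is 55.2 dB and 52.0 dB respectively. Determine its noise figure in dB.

3.2 dB

NF (dB) = SNR_in(dB) − SNR_out(dB) when the source is at T₀
NF = 55.2 − 52.0 = 3.2 dB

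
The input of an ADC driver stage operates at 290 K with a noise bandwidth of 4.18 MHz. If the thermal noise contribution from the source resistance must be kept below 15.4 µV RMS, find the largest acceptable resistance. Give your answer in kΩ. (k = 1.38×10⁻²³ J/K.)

Johnson–Nyquist: V_n = √(4kTRB) ⇒ R = V_n² / (4kTB)
4kTB = 4 × 1.38×10⁻²³ × 290 × 4.18×10⁶ = 6.69×10⁻¹⁴
R = (1.54×10⁻⁵)² / 6.69×10⁻¹⁴ = 3.54×10³ Ω = 3.54 kΩ

3.54 kΩ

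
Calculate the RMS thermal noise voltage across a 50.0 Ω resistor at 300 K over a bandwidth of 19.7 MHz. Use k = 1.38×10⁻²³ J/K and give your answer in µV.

V_n = √(4kTRB)
4kTRB = 4 × 1.38×10⁻²³ × 300 × 5.00×10¹ × 1.97×10⁷ = 1.63×10⁻¹¹ V²
V_n = √(1.63×10⁻¹¹) = 4.04×10⁻⁶ V = 4.04 µV

4.04 µV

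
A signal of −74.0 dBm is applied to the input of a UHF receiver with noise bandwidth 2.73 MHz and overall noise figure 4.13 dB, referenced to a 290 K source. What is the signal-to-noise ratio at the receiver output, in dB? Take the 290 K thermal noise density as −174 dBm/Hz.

Noise floor: N = −174 + 10 log₁₀(B) + NF
10 log₁₀(2.73×10⁶) = 64.36 dB
N = −174 + 64.36 + 4.13 = −105.51 dBm
SNR = P_sig − N = −74.0 − (−105.51) = 31.51 dB → 31.5 dB

31.5 dB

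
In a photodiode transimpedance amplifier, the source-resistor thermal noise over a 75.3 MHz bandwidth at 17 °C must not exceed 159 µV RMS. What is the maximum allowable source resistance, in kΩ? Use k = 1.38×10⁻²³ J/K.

21.0 kΩ

T = 17 °C + 273.15 = 290.15 K
Johnson–Nyquist: V_n = √(4kTRB) ⇒ R = V_n² / (4kTB)
4kTB = 4 × 1.38×10⁻²³ × 290.15 × 7.53×10⁷ = 1.21×10⁻¹²
R = (1.59×10⁻⁴)² / 1.21×10⁻¹² = 2.10×10⁴ Ω = 21.0 kΩ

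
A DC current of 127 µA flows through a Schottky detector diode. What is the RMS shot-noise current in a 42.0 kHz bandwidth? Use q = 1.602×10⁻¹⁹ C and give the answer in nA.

I_n = √(2qI·B)
2qI·B = 2 × 1.602×10⁻¹⁹ × 1.27×10⁻⁴ × 4.20×10⁴ = 1.71×10⁻¹⁸ A²
I_n = √(1.71×10⁻¹⁸) = 1.31×10⁻⁹ A = 1.31 nA

1.31 nA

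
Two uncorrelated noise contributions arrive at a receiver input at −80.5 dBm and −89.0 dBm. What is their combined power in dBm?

−79.9 dBm

Convert to linear, add, convert back:
P₁ = 8.91×10⁻¹² W, P₂ = 1.26×10⁻¹² W
P_tot = 1.02×10⁻¹¹ W → 10 log₁₀(P_tot / 10⁻³) = −79.9 dBm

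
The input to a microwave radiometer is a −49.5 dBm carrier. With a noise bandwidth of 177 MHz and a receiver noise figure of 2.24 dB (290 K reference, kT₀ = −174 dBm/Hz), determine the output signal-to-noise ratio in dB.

Noise floor: N = −174 + 10 log₁₀(B) + NF
10 log₁₀(1.77×10⁸) = 82.48 dB
N = −174 + 82.48 + 2.24 = −89.28 dBm
SNR = P_sig − N = −49.5 − (−89.28) = 39.78 dB → 39.8 dB

39.8 dB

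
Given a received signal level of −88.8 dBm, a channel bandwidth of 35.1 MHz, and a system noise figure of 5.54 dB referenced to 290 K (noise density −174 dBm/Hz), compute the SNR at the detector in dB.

4.2 dB

Noise floor: N = −174 + 10 log₁₀(B) + NF
10 log₁₀(3.51×10⁷) = 75.45 dB
N = −174 + 75.45 + 5.54 = −93.01 dBm
SNR = P_sig − N = −88.8 − (−93.01) = 4.21 dB → 4.2 dB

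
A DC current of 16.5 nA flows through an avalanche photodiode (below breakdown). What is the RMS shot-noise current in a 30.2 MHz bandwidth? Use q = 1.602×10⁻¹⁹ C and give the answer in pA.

I_n = √(2qI·B)
2qI·B = 2 × 1.602×10⁻¹⁹ × 1.65×10⁻⁸ × 3.02×10⁷ = 1.60×10⁻¹⁹ A²
I_n = √(1.60×10⁻¹⁹) = 4.00×10⁻¹⁰ A = 400 pA

400 pA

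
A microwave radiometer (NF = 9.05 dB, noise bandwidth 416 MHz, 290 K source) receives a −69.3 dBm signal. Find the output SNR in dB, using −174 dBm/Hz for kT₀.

9.5 dB

Noise floor: N = −174 + 10 log₁₀(B) + NF
10 log₁₀(4.16×10⁸) = 86.19 dB
N = −174 + 86.19 + 9.05 = −78.76 dBm
SNR = P_sig − N = −69.3 − (−78.76) = 9.46 dB → 9.5 dB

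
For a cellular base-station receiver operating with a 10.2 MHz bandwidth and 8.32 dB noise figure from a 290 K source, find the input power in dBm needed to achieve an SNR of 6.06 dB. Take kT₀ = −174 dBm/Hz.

Sensitivity = −174 + 10 log₁₀(B) + NF + SNR_min
= −174 + 70.09 + 8.32 + 6.06
= −89.53 dBm → −89.5 dBm

−89.5 dBm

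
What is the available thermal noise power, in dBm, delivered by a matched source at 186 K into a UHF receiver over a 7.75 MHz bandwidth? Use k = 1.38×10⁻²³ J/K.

P_n = kTB = 1.38×10⁻²³ × 186 × 7.75×10⁶ = 1.99×10⁻¹⁴ W
In dBm: 10 log₁₀(1.99×10⁻¹⁴ / 10⁻³) = −107.0 dBm

−107.0 dBm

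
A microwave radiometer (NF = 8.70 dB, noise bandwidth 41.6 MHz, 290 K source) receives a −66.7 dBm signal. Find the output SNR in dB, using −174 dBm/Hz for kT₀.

22.4 dB

Noise floor: N = −174 + 10 log₁₀(B) + NF
10 log₁₀(4.16×10⁷) = 76.19 dB
N = −174 + 76.19 + 8.70 = −89.11 dBm
SNR = P_sig − N = −66.7 − (−89.11) = 22.41 dB → 22.4 dB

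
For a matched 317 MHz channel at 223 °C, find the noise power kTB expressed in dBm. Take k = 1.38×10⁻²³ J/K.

−86.6 dBm

T = 223 °C + 273.15 = 496.15 K
P_n = kTB = 1.38×10⁻²³ × 496.15 × 3.17×10⁸ = 2.17×10⁻¹² W
In dBm: 10 log₁₀(2.17×10⁻¹² / 10⁻³) = −86.6 dBm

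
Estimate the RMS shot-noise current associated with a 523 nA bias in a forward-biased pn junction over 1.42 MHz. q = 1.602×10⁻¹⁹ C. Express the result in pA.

I_n = √(2qI·B)
2qI·B = 2 × 1.602×10⁻¹⁹ × 5.23×10⁻⁷ × 1.42×10⁶ = 2.38×10⁻¹⁹ A²
I_n = √(2.38×10⁻¹⁹) = 4.88×10⁻¹⁰ A = 488 pA

488 pA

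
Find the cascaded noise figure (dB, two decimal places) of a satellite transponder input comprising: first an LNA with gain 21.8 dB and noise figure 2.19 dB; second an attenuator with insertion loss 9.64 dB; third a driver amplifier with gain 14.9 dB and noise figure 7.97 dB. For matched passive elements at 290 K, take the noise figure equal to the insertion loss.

3.08 dB

Convert to linear (a loss of L dB is a gain of −L dB): F_i = 10^(NF_i/10), G_i = 10^(G_i,dB/10)
  Stage 1: F_1 = 10^(2.19/10) = 1.656, G_1 = 10^(21.8/10) = 151.4
  Stage 2: F_2 = 10^(9.64/10) = 9.204, G_2 = 10^(−9.64/10) = 0.1086
  Stage 3: F_3 = 10^(7.97/10) = 6.266, G_3 = 10^(14.9/10) = 30.90
Friis cascade:
  F = 1.656 + (9.204 − 1)/151.4 + (6.266 − 1)/16.44 = 2.030
NF = 10 log₁₀(2.030) = 3.08 dB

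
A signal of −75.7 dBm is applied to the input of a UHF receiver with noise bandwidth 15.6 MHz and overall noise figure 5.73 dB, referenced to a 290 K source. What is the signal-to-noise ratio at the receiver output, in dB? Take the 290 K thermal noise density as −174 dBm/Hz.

Noise floor: N = −174 + 10 log₁₀(B) + NF
10 log₁₀(1.56×10⁷) = 71.93 dB
N = −174 + 71.93 + 5.73 = −96.34 dBm
SNR = P_sig − N = −75.7 − (−96.34) = 20.64 dB → 20.6 dB

20.6 dB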